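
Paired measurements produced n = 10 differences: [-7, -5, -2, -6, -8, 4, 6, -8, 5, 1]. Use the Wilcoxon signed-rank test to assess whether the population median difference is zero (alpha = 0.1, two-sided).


Step 1: Drop any zero differences (none here) and take |d_i|.
|d| = [7, 5, 2, 6, 8, 4, 6, 8, 5, 1]
Step 2: Midrank |d_i| (ties get averaged ranks).
ranks: |7|->8, |5|->4.5, |2|->2, |6|->6.5, |8|->9.5, |4|->3, |6|->6.5, |8|->9.5, |5|->4.5, |1|->1
Step 3: Attach original signs; sum ranks with positive sign and with negative sign.
W+ = 3 + 6.5 + 4.5 + 1 = 15
W- = 8 + 4.5 + 2 + 6.5 + 9.5 + 9.5 = 40
(Check: W+ + W- = 55 should equal n(n+1)/2 = 55.)
Step 4: Test statistic W = min(W+, W-) = 15.
Step 5: Ties in |d|, so use the tie-corrected normal approximation.
        E[W] = n(n+1)/4 = 10*11/4 = 27.5.
        Tie groups: |d|=5 (t=2), |d|=6 (t=2), |d|=8 (t=2); sum(t^3 - t) = 18.
        Var[W] = n(n+1)(2n+1)/24 - sum(t^3-t)/48 = 2310/24 - 18/48 = 95.875.
        z = (W - E[W]) / sqrt(Var[W]) = (15 - 27.5) / 9.7916 = -1.2766.
        Two-sided p = 2*Phi(z) = 0.201741.
Step 6: alpha = 0.1. fail to reject H0.

W+ = 15, W- = 40, W = min = 15, p = 0.201741, fail to reject H0.


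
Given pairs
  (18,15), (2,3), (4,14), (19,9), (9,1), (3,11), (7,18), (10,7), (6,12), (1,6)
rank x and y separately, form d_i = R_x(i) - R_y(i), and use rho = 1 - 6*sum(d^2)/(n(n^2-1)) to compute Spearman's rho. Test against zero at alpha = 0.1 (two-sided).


Step 1: Rank x and y separately (midranks; no ties here).
rank(x): 18->9, 2->2, 4->4, 19->10, 9->7, 3->3, 7->6, 10->8, 6->5, 1->1
rank(y): 15->9, 3->2, 14->8, 9->5, 1->1, 11->6, 18->10, 7->4, 12->7, 6->3
Step 2: d_i = R_x(i) - R_y(i); compute d_i^2.
  (9-9)^2=0, (2-2)^2=0, (4-8)^2=16, (10-5)^2=25, (7-1)^2=36, (3-6)^2=9, (6-10)^2=16, (8-4)^2=16, (5-7)^2=4, (1-3)^2=4
sum(d^2) = 126.
Step 3: rho = 1 - 6*126 / (10*(10^2 - 1)) = 1 - 756/990 = 0.236364.
Step 4: Under H0, t = rho * sqrt((n-2)/(1-rho^2)) = 0.6880 ~ t(8).
Step 5: Two-sided p-value from the t-distribution with 8 df = 0.510885.
Step 6: alpha = 0.1. fail to reject H0.

rho = 0.2364, p = 0.510885, fail to reject H0 at alpha = 0.1.


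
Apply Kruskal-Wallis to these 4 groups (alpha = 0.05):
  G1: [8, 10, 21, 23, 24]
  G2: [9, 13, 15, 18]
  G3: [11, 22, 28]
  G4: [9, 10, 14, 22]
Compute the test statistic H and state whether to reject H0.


Step 1: Combine all N = 16 observations and assign midranks.
sorted (value, group, rank): (8,G1,1), (9,G2,2.5), (9,G4,2.5), (10,G1,4.5), (10,G4,4.5), (11,G3,6), (13,G2,7), (14,G4,8), (15,G2,9), (18,G2,10), (21,G1,11), (22,G3,12.5), (22,G4,12.5), (23,G1,14), (24,G1,15), (28,G3,16)
Step 2: Sum ranks within each group.
R_1 = 45.5 (n_1 = 5)
R_2 = 28.5 (n_2 = 4)
R_3 = 34.5 (n_3 = 3)
R_4 = 27.5 (n_4 = 4)
Step 3: H = 12/(N(N+1)) * sum(R_i^2/n_i) - 3(N+1)
     = 12/(16*17) * (45.5^2/5 + 28.5^2/4 + 34.5^2/3 + 27.5^2/4) - 3*17
     = 0.044118 * 1202.92 - 51
     = 2.070221.
Step 4: Ties present; correction factor C = 1 - 18/(16^3 - 16) = 0.995588. Corrected H = 2.070221 / 0.995588 = 2.079394.
Step 5: Under H0, H ~ chi^2(3); p-value = 0.556093.
Step 6: alpha = 0.05. fail to reject H0.

H = 2.0794, df = 3, p = 0.556093, fail to reject H0.


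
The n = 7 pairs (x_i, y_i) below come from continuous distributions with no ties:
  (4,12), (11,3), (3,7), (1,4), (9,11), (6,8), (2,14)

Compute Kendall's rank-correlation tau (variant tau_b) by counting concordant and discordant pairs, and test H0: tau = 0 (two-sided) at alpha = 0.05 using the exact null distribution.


Step 1: Enumerate the 21 unordered pairs (i,j) with i<j and classify each by sign(x_j-x_i) * sign(y_j-y_i).
  (1,2):dx=+7,dy=-9->D; (1,3):dx=-1,dy=-5->C; (1,4):dx=-3,dy=-8->C; (1,5):dx=+5,dy=-1->D
  (1,6):dx=+2,dy=-4->D; (1,7):dx=-2,dy=+2->D; (2,3):dx=-8,dy=+4->D; (2,4):dx=-10,dy=+1->D
  (2,5):dx=-2,dy=+8->D; (2,6):dx=-5,dy=+5->D; (2,7):dx=-9,dy=+11->D; (3,4):dx=-2,dy=-3->C
  (3,5):dx=+6,dy=+4->C; (3,6):dx=+3,dy=+1->C; (3,7):dx=-1,dy=+7->D; (4,5):dx=+8,dy=+7->C
  (4,6):dx=+5,dy=+4->C; (4,7):dx=+1,dy=+10->C; (5,6):dx=-3,dy=-3->C; (5,7):dx=-7,dy=+3->D
  (6,7):dx=-4,dy=+6->D
Step 2: C = 9, D = 12, total pairs = 21.
Step 3: tau = (C - D)/(n(n-1)/2) = (9 - 12)/21 = -0.142857.
Step 4: Exact two-sided p-value (enumerate n! = 5040 permutations of y under H0): p = 0.772619.
Step 5: alpha = 0.05. fail to reject H0.

tau_b = -0.1429 (C=9, D=12), p = 0.772619, fail to reject H0.


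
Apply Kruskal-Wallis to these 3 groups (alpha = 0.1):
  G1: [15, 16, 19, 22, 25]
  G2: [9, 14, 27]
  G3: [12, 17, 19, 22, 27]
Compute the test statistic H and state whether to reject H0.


Step 1: Combine all N = 13 observations and assign midranks.
sorted (value, group, rank): (9,G2,1), (12,G3,2), (14,G2,3), (15,G1,4), (16,G1,5), (17,G3,6), (19,G1,7.5), (19,G3,7.5), (22,G1,9.5), (22,G3,9.5), (25,G1,11), (27,G2,12.5), (27,G3,12.5)
Step 2: Sum ranks within each group.
R_1 = 37 (n_1 = 5)
R_2 = 16.5 (n_2 = 3)
R_3 = 37.5 (n_3 = 5)
Step 3: H = 12/(N(N+1)) * sum(R_i^2/n_i) - 3(N+1)
     = 12/(13*14) * (37^2/5 + 16.5^2/3 + 37.5^2/5) - 3*14
     = 0.065934 * 645.8 - 42
     = 0.580220.
Step 4: Ties present; correction factor C = 1 - 18/(13^3 - 13) = 0.991758. Corrected H = 0.580220 / 0.991758 = 0.585042.
Step 5: Under H0, H ~ chi^2(2); p-value = 0.746380.
Step 6: alpha = 0.1. fail to reject H0.

H = 0.5850, df = 2, p = 0.746380, fail to reject H0.


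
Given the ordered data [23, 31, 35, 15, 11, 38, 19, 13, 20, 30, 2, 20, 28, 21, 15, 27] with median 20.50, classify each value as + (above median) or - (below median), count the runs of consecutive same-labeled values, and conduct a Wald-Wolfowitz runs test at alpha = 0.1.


Step 1: Compute median = 20.50; label A = above, B = below.
Labels in order: AAABBABBBABBAABA  (n_A = 8, n_B = 8)
Step 2: Count runs R = 9.
Step 3: Under H0 (random ordering), E[R] = 2*n_A*n_B/(n_A+n_B) + 1 = 2*8*8/16 + 1 = 9.0000.
        Var[R] = 2*n_A*n_B*(2*n_A*n_B - n_A - n_B) / ((n_A+n_B)^2 * (n_A+n_B-1)) = 14336/3840 = 3.7333.
        SD[R] = 1.9322.
Step 4: R = E[R], so z = 0 with no continuity correction.
Step 5: Two-sided p-value via normal approximation = 2*(1 - Phi(|z|)) = 1.000000.
Step 6: alpha = 0.1. fail to reject H0.

R = 9, z = 0.0000, p = 1.000000, fail to reject H0.


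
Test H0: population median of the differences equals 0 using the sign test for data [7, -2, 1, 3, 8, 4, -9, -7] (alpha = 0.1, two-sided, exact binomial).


Step 1: Discard zero differences. Original n = 8; n_eff = number of nonzero differences = 8.
Nonzero differences (with sign): +7, -2, +1, +3, +8, +4, -9, -7
Step 2: Count signs: positive = 5, negative = 3.
Step 3: Under H0: P(positive) = 0.5, so the number of positives S ~ Bin(8, 0.5).
Step 4: Two-sided exact p-value = sum of Bin(8,0.5) probabilities at or below the observed probability = 0.726562.
Step 5: alpha = 0.1. fail to reject H0.

n_eff = 8, pos = 5, neg = 3, p = 0.726562, fail to reject H0.


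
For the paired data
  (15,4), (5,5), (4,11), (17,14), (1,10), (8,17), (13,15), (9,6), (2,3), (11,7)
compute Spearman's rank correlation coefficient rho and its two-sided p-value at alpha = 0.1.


Step 1: Rank x and y separately (midranks; no ties here).
rank(x): 15->9, 5->4, 4->3, 17->10, 1->1, 8->5, 13->8, 9->6, 2->2, 11->7
rank(y): 4->2, 5->3, 11->7, 14->8, 10->6, 17->10, 15->9, 6->4, 3->1, 7->5
Step 2: d_i = R_x(i) - R_y(i); compute d_i^2.
  (9-2)^2=49, (4-3)^2=1, (3-7)^2=16, (10-8)^2=4, (1-6)^2=25, (5-10)^2=25, (8-9)^2=1, (6-4)^2=4, (2-1)^2=1, (7-5)^2=4
sum(d^2) = 130.
Step 3: rho = 1 - 6*130 / (10*(10^2 - 1)) = 1 - 780/990 = 0.212121.
Step 4: Under H0, t = rho * sqrt((n-2)/(1-rho^2)) = 0.6139 ~ t(8).
Step 5: Two-sided p-value from the t-distribution with 8 df = 0.556306.
Step 6: alpha = 0.1. fail to reject H0.

rho = 0.2121, p = 0.556306, fail to reject H0 at alpha = 0.1.


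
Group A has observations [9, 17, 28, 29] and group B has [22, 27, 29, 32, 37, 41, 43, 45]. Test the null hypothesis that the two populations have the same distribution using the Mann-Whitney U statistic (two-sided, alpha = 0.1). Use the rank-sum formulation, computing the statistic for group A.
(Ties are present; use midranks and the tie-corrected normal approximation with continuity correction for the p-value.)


Step 1: Combine and sort all 12 observations; assign midranks.
sorted (value, group): (9,X), (17,X), (22,Y), (27,Y), (28,X), (29,X), (29,Y), (32,Y), (37,Y), (41,Y), (43,Y), (45,Y)
ranks: 9->1, 17->2, 22->3, 27->4, 28->5, 29->6.5, 29->6.5, 32->8, 37->9, 41->10, 43->11, 45->12
Step 2: Rank sum for X: R1 = 1 + 2 + 5 + 6.5 = 14.5.
Step 3: U_X = R1 - n1(n1+1)/2 = 14.5 - 4*5/2 = 14.5 - 10 = 4.5.
       U_Y = n1*n2 - U_X = 32 - 4.5 = 27.5.
Step 4: Ties are present, so use the tie-corrected normal approximation (with continuity correction) for the p-value.
Step 5: p-value = 0.061271; compare to alpha = 0.1. reject H0.

U_X = 4.5, p = 0.061271, reject H0 at alpha = 0.1.


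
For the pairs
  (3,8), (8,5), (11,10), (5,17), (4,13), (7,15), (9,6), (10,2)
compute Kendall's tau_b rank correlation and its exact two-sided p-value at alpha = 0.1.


Step 1: Enumerate the 28 unordered pairs (i,j) with i<j and classify each by sign(x_j-x_i) * sign(y_j-y_i).
  (1,2):dx=+5,dy=-3->D; (1,3):dx=+8,dy=+2->C; (1,4):dx=+2,dy=+9->C; (1,5):dx=+1,dy=+5->C
  (1,6):dx=+4,dy=+7->C; (1,7):dx=+6,dy=-2->D; (1,8):dx=+7,dy=-6->D; (2,3):dx=+3,dy=+5->C
  (2,4):dx=-3,dy=+12->D; (2,5):dx=-4,dy=+8->D; (2,6):dx=-1,dy=+10->D; (2,7):dx=+1,dy=+1->C
  (2,8):dx=+2,dy=-3->D; (3,4):dx=-6,dy=+7->D; (3,5):dx=-7,dy=+3->D; (3,6):dx=-4,dy=+5->D
  (3,7):dx=-2,dy=-4->C; (3,8):dx=-1,dy=-8->C; (4,5):dx=-1,dy=-4->C; (4,6):dx=+2,dy=-2->D
  (4,7):dx=+4,dy=-11->D; (4,8):dx=+5,dy=-15->D; (5,6):dx=+3,dy=+2->C; (5,7):dx=+5,dy=-7->D
  (5,8):dx=+6,dy=-11->D; (6,7):dx=+2,dy=-9->D; (6,8):dx=+3,dy=-13->D; (7,8):dx=+1,dy=-4->D
Step 2: C = 10, D = 18, total pairs = 28.
Step 3: tau = (C - D)/(n(n-1)/2) = (10 - 18)/28 = -0.285714.
Step 4: Exact two-sided p-value (enumerate n! = 40320 permutations of y under H0): p = 0.398760.
Step 5: alpha = 0.1. fail to reject H0.

tau_b = -0.2857 (C=10, D=18), p = 0.398760, fail to reject H0.


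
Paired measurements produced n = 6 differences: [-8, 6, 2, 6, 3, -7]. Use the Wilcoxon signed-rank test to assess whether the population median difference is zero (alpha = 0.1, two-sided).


Step 1: Drop any zero differences (none here) and take |d_i|.
|d| = [8, 6, 2, 6, 3, 7]
Step 2: Midrank |d_i| (ties get averaged ranks).
ranks: |8|->6, |6|->3.5, |2|->1, |6|->3.5, |3|->2, |7|->5
Step 3: Attach original signs; sum ranks with positive sign and with negative sign.
W+ = 3.5 + 1 + 3.5 + 2 = 10
W- = 6 + 5 = 11
(Check: W+ + W- = 21 should equal n(n+1)/2 = 21.)
Step 4: Test statistic W = min(W+, W-) = 10.
Step 5: Ties in |d|, so use the tie-corrected normal approximation.
        E[W] = n(n+1)/4 = 6*7/4 = 10.5.
        Tie groups: |d|=6 (t=2); sum(t^3 - t) = 6.
        Var[W] = n(n+1)(2n+1)/24 - sum(t^3-t)/48 = 546/24 - 6/48 = 22.625.
        z = (W - E[W]) / sqrt(Var[W]) = (10 - 10.5) / 4.7566 = -0.1051.
        Two-sided p = 2*Phi(z) = 0.916282.
Step 6: alpha = 0.1. fail to reject H0.

W+ = 10, W- = 11, W = min = 10, p = 0.916282, fail to reject H0.


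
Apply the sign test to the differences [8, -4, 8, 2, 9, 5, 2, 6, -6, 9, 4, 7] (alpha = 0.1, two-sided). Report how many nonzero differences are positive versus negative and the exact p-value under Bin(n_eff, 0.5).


Step 1: Discard zero differences. Original n = 12; n_eff = number of nonzero differences = 12.
Nonzero differences (with sign): +8, -4, +8, +2, +9, +5, +2, +6, -6, +9, +4, +7
Step 2: Count signs: positive = 10, negative = 2.
Step 3: Under H0: P(positive) = 0.5, so the number of positives S ~ Bin(12, 0.5).
Step 4: Two-sided exact p-value = sum of Bin(12,0.5) probabilities at or below the observed probability = 0.038574.
Step 5: alpha = 0.1. reject H0.

n_eff = 12, pos = 10, neg = 2, p = 0.038574, reject H0.


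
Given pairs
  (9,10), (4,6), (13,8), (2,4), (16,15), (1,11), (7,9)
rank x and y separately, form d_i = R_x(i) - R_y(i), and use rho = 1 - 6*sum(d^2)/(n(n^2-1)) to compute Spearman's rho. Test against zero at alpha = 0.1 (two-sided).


Step 1: Rank x and y separately (midranks; no ties here).
rank(x): 9->5, 4->3, 13->6, 2->2, 16->7, 1->1, 7->4
rank(y): 10->5, 6->2, 8->3, 4->1, 15->7, 11->6, 9->4
Step 2: d_i = R_x(i) - R_y(i); compute d_i^2.
  (5-5)^2=0, (3-2)^2=1, (6-3)^2=9, (2-1)^2=1, (7-7)^2=0, (1-6)^2=25, (4-4)^2=0
sum(d^2) = 36.
Step 3: rho = 1 - 6*36 / (7*(7^2 - 1)) = 1 - 216/336 = 0.357143.
Step 4: Under H0, t = rho * sqrt((n-2)/(1-rho^2)) = 0.8550 ~ t(5).
Step 5: Two-sided p-value from the t-distribution with 5 df = 0.431611.
Step 6: alpha = 0.1. fail to reject H0.

rho = 0.3571, p = 0.431611, fail to reject H0 at alpha = 0.1.


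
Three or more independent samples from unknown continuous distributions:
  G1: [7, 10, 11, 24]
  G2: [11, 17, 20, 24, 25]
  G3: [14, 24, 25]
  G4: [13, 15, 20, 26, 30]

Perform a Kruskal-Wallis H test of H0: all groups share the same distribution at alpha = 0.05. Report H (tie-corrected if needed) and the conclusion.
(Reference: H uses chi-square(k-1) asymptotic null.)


Step 1: Combine all N = 17 observations and assign midranks.
sorted (value, group, rank): (7,G1,1), (10,G1,2), (11,G1,3.5), (11,G2,3.5), (13,G4,5), (14,G3,6), (15,G4,7), (17,G2,8), (20,G2,9.5), (20,G4,9.5), (24,G1,12), (24,G2,12), (24,G3,12), (25,G2,14.5), (25,G3,14.5), (26,G4,16), (30,G4,17)
Step 2: Sum ranks within each group.
R_1 = 18.5 (n_1 = 4)
R_2 = 47.5 (n_2 = 5)
R_3 = 32.5 (n_3 = 3)
R_4 = 54.5 (n_4 = 5)
Step 3: H = 12/(N(N+1)) * sum(R_i^2/n_i) - 3(N+1)
     = 12/(17*18) * (18.5^2/4 + 47.5^2/5 + 32.5^2/3 + 54.5^2/5) - 3*18
     = 0.039216 * 1482.95 - 54
     = 4.154739.
Step 4: Ties present; correction factor C = 1 - 42/(17^3 - 17) = 0.991422. Corrected H = 4.154739 / 0.991422 = 4.190688.
Step 5: Under H0, H ~ chi^2(3); p-value = 0.241596.
Step 6: alpha = 0.05. fail to reject H0.

H = 4.1907, df = 3, p = 0.241596, fail to reject H0.


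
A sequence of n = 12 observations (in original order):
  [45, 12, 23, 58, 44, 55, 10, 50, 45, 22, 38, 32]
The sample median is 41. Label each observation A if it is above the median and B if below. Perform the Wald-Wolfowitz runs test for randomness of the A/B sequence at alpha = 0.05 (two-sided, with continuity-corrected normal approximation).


Step 1: Compute median = 41; label A = above, B = below.
Labels in order: ABBAAABAABBB  (n_A = 6, n_B = 6)
Step 2: Count runs R = 6.
Step 3: Under H0 (random ordering), E[R] = 2*n_A*n_B/(n_A+n_B) + 1 = 2*6*6/12 + 1 = 7.0000.
        Var[R] = 2*n_A*n_B*(2*n_A*n_B - n_A - n_B) / ((n_A+n_B)^2 * (n_A+n_B-1)) = 4320/1584 = 2.7273.
        SD[R] = 1.6514.
Step 4: Continuity-corrected z = (R + 0.5 - E[R]) / SD[R] = (6 + 0.5 - 7.0000) / 1.6514 = -0.3028.
Step 5: Two-sided p-value via normal approximation = 2*(1 - Phi(|z|)) = 0.762069.
Step 6: alpha = 0.05. fail to reject H0.

R = 6, z = -0.3028, p = 0.762069, fail to reject H0.


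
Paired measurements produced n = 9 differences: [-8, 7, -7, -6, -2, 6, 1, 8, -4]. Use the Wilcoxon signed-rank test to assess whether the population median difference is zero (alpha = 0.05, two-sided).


Step 1: Drop any zero differences (none here) and take |d_i|.
|d| = [8, 7, 7, 6, 2, 6, 1, 8, 4]
Step 2: Midrank |d_i| (ties get averaged ranks).
ranks: |8|->8.5, |7|->6.5, |7|->6.5, |6|->4.5, |2|->2, |6|->4.5, |1|->1, |8|->8.5, |4|->3
Step 3: Attach original signs; sum ranks with positive sign and with negative sign.
W+ = 6.5 + 4.5 + 1 + 8.5 = 20.5
W- = 8.5 + 6.5 + 4.5 + 2 + 3 = 24.5
(Check: W+ + W- = 45 should equal n(n+1)/2 = 45.)
Step 4: Test statistic W = min(W+, W-) = 20.5.
Step 5: Ties in |d|, so use the tie-corrected normal approximation.
        E[W] = n(n+1)/4 = 9*10/4 = 22.5.
        Tie groups: |d|=6 (t=2), |d|=7 (t=2), |d|=8 (t=2); sum(t^3 - t) = 18.
        Var[W] = n(n+1)(2n+1)/24 - sum(t^3-t)/48 = 1710/24 - 18/48 = 70.875.
        z = (W - E[W]) / sqrt(Var[W]) = (20.5 - 22.5) / 8.4187 = -0.2376.
        Two-sided p = 2*Phi(z) = 0.812218.
Step 6: alpha = 0.05. fail to reject H0.

W+ = 20.5, W- = 24.5, W = min = 20.5, p = 0.812218, fail to reject H0.


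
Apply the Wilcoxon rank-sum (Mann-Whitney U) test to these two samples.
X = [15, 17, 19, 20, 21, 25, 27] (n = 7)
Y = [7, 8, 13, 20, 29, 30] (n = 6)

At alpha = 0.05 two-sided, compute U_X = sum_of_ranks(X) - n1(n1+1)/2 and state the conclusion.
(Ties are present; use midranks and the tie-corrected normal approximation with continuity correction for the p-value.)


Step 1: Combine and sort all 13 observations; assign midranks.
sorted (value, group): (7,Y), (8,Y), (13,Y), (15,X), (17,X), (19,X), (20,X), (20,Y), (21,X), (25,X), (27,X), (29,Y), (30,Y)
ranks: 7->1, 8->2, 13->3, 15->4, 17->5, 19->6, 20->7.5, 20->7.5, 21->9, 25->10, 27->11, 29->12, 30->13
Step 2: Rank sum for X: R1 = 4 + 5 + 6 + 7.5 + 9 + 10 + 11 = 52.5.
Step 3: U_X = R1 - n1(n1+1)/2 = 52.5 - 7*8/2 = 52.5 - 28 = 24.5.
       U_Y = n1*n2 - U_X = 42 - 24.5 = 17.5.
Step 4: Ties are present, so use the tie-corrected normal approximation (with continuity correction) for the p-value.
Step 5: p-value = 0.667806; compare to alpha = 0.05. fail to reject H0.

U_X = 24.5, p = 0.667806, fail to reject H0 at alpha = 0.05.


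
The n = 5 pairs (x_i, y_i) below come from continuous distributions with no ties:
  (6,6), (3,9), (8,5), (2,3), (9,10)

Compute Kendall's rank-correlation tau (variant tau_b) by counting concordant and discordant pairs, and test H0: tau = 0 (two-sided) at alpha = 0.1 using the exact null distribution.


Step 1: Enumerate the 10 unordered pairs (i,j) with i<j and classify each by sign(x_j-x_i) * sign(y_j-y_i).
  (1,2):dx=-3,dy=+3->D; (1,3):dx=+2,dy=-1->D; (1,4):dx=-4,dy=-3->C; (1,5):dx=+3,dy=+4->C
  (2,3):dx=+5,dy=-4->D; (2,4):dx=-1,dy=-6->C; (2,5):dx=+6,dy=+1->C; (3,4):dx=-6,dy=-2->C
  (3,5):dx=+1,dy=+5->C; (4,5):dx=+7,dy=+7->C
Step 2: C = 7, D = 3, total pairs = 10.
Step 3: tau = (C - D)/(n(n-1)/2) = (7 - 3)/10 = 0.400000.
Step 4: Exact two-sided p-value (enumerate n! = 120 permutations of y under H0): p = 0.483333.
Step 5: alpha = 0.1. fail to reject H0.

tau_b = 0.4000 (C=7, D=3), p = 0.483333, fail to reject H0.


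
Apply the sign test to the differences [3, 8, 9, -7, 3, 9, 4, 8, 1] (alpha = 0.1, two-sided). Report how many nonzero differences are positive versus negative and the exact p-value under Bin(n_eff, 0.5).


Step 1: Discard zero differences. Original n = 9; n_eff = number of nonzero differences = 9.
Nonzero differences (with sign): +3, +8, +9, -7, +3, +9, +4, +8, +1
Step 2: Count signs: positive = 8, negative = 1.
Step 3: Under H0: P(positive) = 0.5, so the number of positives S ~ Bin(9, 0.5).
Step 4: Two-sided exact p-value = sum of Bin(9,0.5) probabilities at or below the observed probability = 0.039062.
Step 5: alpha = 0.1. reject H0.

n_eff = 9, pos = 8, neg = 1, p = 0.039062, reject H0.


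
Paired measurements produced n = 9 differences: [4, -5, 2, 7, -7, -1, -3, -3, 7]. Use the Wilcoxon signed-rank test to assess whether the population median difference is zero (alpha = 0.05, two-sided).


Step 1: Drop any zero differences (none here) and take |d_i|.
|d| = [4, 5, 2, 7, 7, 1, 3, 3, 7]
Step 2: Midrank |d_i| (ties get averaged ranks).
ranks: |4|->5, |5|->6, |2|->2, |7|->8, |7|->8, |1|->1, |3|->3.5, |3|->3.5, |7|->8
Step 3: Attach original signs; sum ranks with positive sign and with negative sign.
W+ = 5 + 2 + 8 + 8 = 23
W- = 6 + 8 + 1 + 3.5 + 3.5 = 22
(Check: W+ + W- = 45 should equal n(n+1)/2 = 45.)
Step 4: Test statistic W = min(W+, W-) = 22.
Step 5: Ties in |d|, so use the tie-corrected normal approximation.
        E[W] = n(n+1)/4 = 9*10/4 = 22.5.
        Tie groups: |d|=3 (t=2), |d|=7 (t=3); sum(t^3 - t) = 30.
        Var[W] = n(n+1)(2n+1)/24 - sum(t^3-t)/48 = 1710/24 - 30/48 = 70.625.
        z = (W - E[W]) / sqrt(Var[W]) = (22 - 22.5) / 8.4039 = -0.0595.
        Two-sided p = 2*Phi(z) = 0.952557.
Step 6: alpha = 0.05. fail to reject H0.

W+ = 23, W- = 22, W = min = 22, p = 0.952557, fail to reject H0.


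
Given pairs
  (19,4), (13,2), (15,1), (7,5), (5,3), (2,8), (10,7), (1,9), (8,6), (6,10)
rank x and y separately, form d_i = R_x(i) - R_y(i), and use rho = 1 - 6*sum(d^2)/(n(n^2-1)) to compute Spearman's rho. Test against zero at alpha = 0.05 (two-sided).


Step 1: Rank x and y separately (midranks; no ties here).
rank(x): 19->10, 13->8, 15->9, 7->5, 5->3, 2->2, 10->7, 1->1, 8->6, 6->4
rank(y): 4->4, 2->2, 1->1, 5->5, 3->3, 8->8, 7->7, 9->9, 6->6, 10->10
Step 2: d_i = R_x(i) - R_y(i); compute d_i^2.
  (10-4)^2=36, (8-2)^2=36, (9-1)^2=64, (5-5)^2=0, (3-3)^2=0, (2-8)^2=36, (7-7)^2=0, (1-9)^2=64, (6-6)^2=0, (4-10)^2=36
sum(d^2) = 272.
Step 3: rho = 1 - 6*272 / (10*(10^2 - 1)) = 1 - 1632/990 = -0.648485.
Step 4: Under H0, t = rho * sqrt((n-2)/(1-rho^2)) = -2.4095 ~ t(8).
Step 5: Two-sided p-value from the t-distribution with 8 df = 0.042540.
Step 6: alpha = 0.05. reject H0.

rho = -0.6485, p = 0.042540, reject H0 at alpha = 0.05.


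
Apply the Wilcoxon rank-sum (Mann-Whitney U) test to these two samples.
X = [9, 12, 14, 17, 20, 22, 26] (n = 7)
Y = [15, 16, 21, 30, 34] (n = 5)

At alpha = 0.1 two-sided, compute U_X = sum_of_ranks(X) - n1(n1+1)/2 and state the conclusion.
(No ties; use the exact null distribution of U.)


Step 1: Combine and sort all 12 observations; assign midranks.
sorted (value, group): (9,X), (12,X), (14,X), (15,Y), (16,Y), (17,X), (20,X), (21,Y), (22,X), (26,X), (30,Y), (34,Y)
ranks: 9->1, 12->2, 14->3, 15->4, 16->5, 17->6, 20->7, 21->8, 22->9, 26->10, 30->11, 34->12
Step 2: Rank sum for X: R1 = 1 + 2 + 3 + 6 + 7 + 9 + 10 = 38.
Step 3: U_X = R1 - n1(n1+1)/2 = 38 - 7*8/2 = 38 - 28 = 10.
       U_Y = n1*n2 - U_X = 35 - 10 = 25.
Step 4: No ties, so the exact null distribution of U (based on enumerating the C(12,7) = 792 equally likely rank assignments) gives the two-sided p-value.
Step 5: p-value = 0.267677; compare to alpha = 0.1. fail to reject H0.

U_X = 10, p = 0.267677, fail to reject H0 at alpha = 0.1.


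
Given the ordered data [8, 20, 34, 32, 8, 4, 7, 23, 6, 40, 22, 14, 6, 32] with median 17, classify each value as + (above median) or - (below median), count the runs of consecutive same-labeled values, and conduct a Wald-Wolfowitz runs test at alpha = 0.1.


Step 1: Compute median = 17; label A = above, B = below.
Labels in order: BAAABBBABAABBA  (n_A = 7, n_B = 7)
Step 2: Count runs R = 8.
Step 3: Under H0 (random ordering), E[R] = 2*n_A*n_B/(n_A+n_B) + 1 = 2*7*7/14 + 1 = 8.0000.
        Var[R] = 2*n_A*n_B*(2*n_A*n_B - n_A - n_B) / ((n_A+n_B)^2 * (n_A+n_B-1)) = 8232/2548 = 3.2308.
        SD[R] = 1.7974.
Step 4: R = E[R], so z = 0 with no continuity correction.
Step 5: Two-sided p-value via normal approximation = 2*(1 - Phi(|z|)) = 1.000000.
Step 6: alpha = 0.1. fail to reject H0.

R = 8, z = 0.0000, p = 1.000000, fail to reject H0.


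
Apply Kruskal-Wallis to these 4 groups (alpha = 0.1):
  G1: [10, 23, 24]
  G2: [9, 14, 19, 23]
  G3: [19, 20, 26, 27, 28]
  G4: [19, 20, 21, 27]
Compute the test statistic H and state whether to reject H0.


Step 1: Combine all N = 16 observations and assign midranks.
sorted (value, group, rank): (9,G2,1), (10,G1,2), (14,G2,3), (19,G2,5), (19,G3,5), (19,G4,5), (20,G3,7.5), (20,G4,7.5), (21,G4,9), (23,G1,10.5), (23,G2,10.5), (24,G1,12), (26,G3,13), (27,G3,14.5), (27,G4,14.5), (28,G3,16)
Step 2: Sum ranks within each group.
R_1 = 24.5 (n_1 = 3)
R_2 = 19.5 (n_2 = 4)
R_3 = 56 (n_3 = 5)
R_4 = 36 (n_4 = 4)
Step 3: H = 12/(N(N+1)) * sum(R_i^2/n_i) - 3(N+1)
     = 12/(16*17) * (24.5^2/3 + 19.5^2/4 + 56^2/5 + 36^2/4) - 3*17
     = 0.044118 * 1246.35 - 51
     = 3.985846.
Step 4: Ties present; correction factor C = 1 - 42/(16^3 - 16) = 0.989706. Corrected H = 3.985846 / 0.989706 = 4.027303.
Step 5: Under H0, H ~ chi^2(3); p-value = 0.258531.
Step 6: alpha = 0.1. fail to reject H0.

H = 4.0273, df = 3, p = 0.258531, fail to reject H0.


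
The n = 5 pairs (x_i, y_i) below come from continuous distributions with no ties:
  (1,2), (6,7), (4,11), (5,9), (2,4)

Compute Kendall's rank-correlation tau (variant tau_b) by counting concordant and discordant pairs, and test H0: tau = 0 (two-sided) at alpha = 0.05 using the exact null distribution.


Step 1: Enumerate the 10 unordered pairs (i,j) with i<j and classify each by sign(x_j-x_i) * sign(y_j-y_i).
  (1,2):dx=+5,dy=+5->C; (1,3):dx=+3,dy=+9->C; (1,4):dx=+4,dy=+7->C; (1,5):dx=+1,dy=+2->C
  (2,3):dx=-2,dy=+4->D; (2,4):dx=-1,dy=+2->D; (2,5):dx=-4,dy=-3->C; (3,4):dx=+1,dy=-2->D
  (3,5):dx=-2,dy=-7->C; (4,5):dx=-3,dy=-5->C
Step 2: C = 7, D = 3, total pairs = 10.
Step 3: tau = (C - D)/(n(n-1)/2) = (7 - 3)/10 = 0.400000.
Step 4: Exact two-sided p-value (enumerate n! = 120 permutations of y under H0): p = 0.483333.
Step 5: alpha = 0.05. fail to reject H0.

tau_b = 0.4000 (C=7, D=3), p = 0.483333, fail to reject H0.


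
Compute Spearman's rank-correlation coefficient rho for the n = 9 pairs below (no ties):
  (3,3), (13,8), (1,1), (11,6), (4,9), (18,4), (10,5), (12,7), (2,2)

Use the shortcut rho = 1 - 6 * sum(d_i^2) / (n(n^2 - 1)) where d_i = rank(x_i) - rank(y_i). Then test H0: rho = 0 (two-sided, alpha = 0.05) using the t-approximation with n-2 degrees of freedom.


Step 1: Rank x and y separately (midranks; no ties here).
rank(x): 3->3, 13->8, 1->1, 11->6, 4->4, 18->9, 10->5, 12->7, 2->2
rank(y): 3->3, 8->8, 1->1, 6->6, 9->9, 4->4, 5->5, 7->7, 2->2
Step 2: d_i = R_x(i) - R_y(i); compute d_i^2.
  (3-3)^2=0, (8-8)^2=0, (1-1)^2=0, (6-6)^2=0, (4-9)^2=25, (9-4)^2=25, (5-5)^2=0, (7-7)^2=0, (2-2)^2=0
sum(d^2) = 50.
Step 3: rho = 1 - 6*50 / (9*(9^2 - 1)) = 1 - 300/720 = 0.583333.
Step 4: Under H0, t = rho * sqrt((n-2)/(1-rho^2)) = 1.9001 ~ t(7).
Step 5: Two-sided p-value from the t-distribution with 7 df = 0.099186.
Step 6: alpha = 0.05. fail to reject H0.

rho = 0.5833, p = 0.099186, fail to reject H0 at alpha = 0.05.


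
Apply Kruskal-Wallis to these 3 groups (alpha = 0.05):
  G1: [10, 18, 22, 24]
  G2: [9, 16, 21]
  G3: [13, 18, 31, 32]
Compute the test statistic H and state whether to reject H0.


Step 1: Combine all N = 11 observations and assign midranks.
sorted (value, group, rank): (9,G2,1), (10,G1,2), (13,G3,3), (16,G2,4), (18,G1,5.5), (18,G3,5.5), (21,G2,7), (22,G1,8), (24,G1,9), (31,G3,10), (32,G3,11)
Step 2: Sum ranks within each group.
R_1 = 24.5 (n_1 = 4)
R_2 = 12 (n_2 = 3)
R_3 = 29.5 (n_3 = 4)
Step 3: H = 12/(N(N+1)) * sum(R_i^2/n_i) - 3(N+1)
     = 12/(11*12) * (24.5^2/4 + 12^2/3 + 29.5^2/4) - 3*12
     = 0.090909 * 415.625 - 36
     = 1.784091.
Step 4: Ties present; correction factor C = 1 - 6/(11^3 - 11) = 0.995455. Corrected H = 1.784091 / 0.995455 = 1.792237.
Step 5: Under H0, H ~ chi^2(2); p-value = 0.408151.
Step 6: alpha = 0.05. fail to reject H0.

H = 1.7922, df = 2, p = 0.408151, fail to reject H0.


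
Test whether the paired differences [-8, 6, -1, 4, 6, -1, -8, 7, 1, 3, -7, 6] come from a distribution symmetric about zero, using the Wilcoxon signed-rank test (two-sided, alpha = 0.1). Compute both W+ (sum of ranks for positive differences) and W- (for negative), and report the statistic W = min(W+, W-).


Step 1: Drop any zero differences (none here) and take |d_i|.
|d| = [8, 6, 1, 4, 6, 1, 8, 7, 1, 3, 7, 6]
Step 2: Midrank |d_i| (ties get averaged ranks).
ranks: |8|->11.5, |6|->7, |1|->2, |4|->5, |6|->7, |1|->2, |8|->11.5, |7|->9.5, |1|->2, |3|->4, |7|->9.5, |6|->7
Step 3: Attach original signs; sum ranks with positive sign and with negative sign.
W+ = 7 + 5 + 7 + 9.5 + 2 + 4 + 7 = 41.5
W- = 11.5 + 2 + 2 + 11.5 + 9.5 = 36.5
(Check: W+ + W- = 78 should equal n(n+1)/2 = 78.)
Step 4: Test statistic W = min(W+, W-) = 36.5.
Step 5: Ties in |d|, so use the tie-corrected normal approximation.
        E[W] = n(n+1)/4 = 12*13/4 = 39.
        Tie groups: |d|=1 (t=3), |d|=6 (t=3), |d|=7 (t=2), |d|=8 (t=2); sum(t^3 - t) = 60.
        Var[W] = n(n+1)(2n+1)/24 - sum(t^3-t)/48 = 3900/24 - 60/48 = 161.25.
        z = (W - E[W]) / sqrt(Var[W]) = (36.5 - 39) / 12.6984 = -0.1969.
        Two-sided p = 2*Phi(z) = 0.843926.
Step 6: alpha = 0.1. fail to reject H0.

W+ = 41.5, W- = 36.5, W = min = 36.5, p = 0.843926, fail to reject H0.


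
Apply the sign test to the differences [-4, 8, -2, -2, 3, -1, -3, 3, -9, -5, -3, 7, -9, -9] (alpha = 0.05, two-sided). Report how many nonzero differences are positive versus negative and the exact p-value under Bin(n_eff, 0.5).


Step 1: Discard zero differences. Original n = 14; n_eff = number of nonzero differences = 14.
Nonzero differences (with sign): -4, +8, -2, -2, +3, -1, -3, +3, -9, -5, -3, +7, -9, -9
Step 2: Count signs: positive = 4, negative = 10.
Step 3: Under H0: P(positive) = 0.5, so the number of positives S ~ Bin(14, 0.5).
Step 4: Two-sided exact p-value = sum of Bin(14,0.5) probabilities at or below the observed probability = 0.179565.
Step 5: alpha = 0.05. fail to reject H0.

n_eff = 14, pos = 4, neg = 10, p = 0.179565, fail to reject H0.


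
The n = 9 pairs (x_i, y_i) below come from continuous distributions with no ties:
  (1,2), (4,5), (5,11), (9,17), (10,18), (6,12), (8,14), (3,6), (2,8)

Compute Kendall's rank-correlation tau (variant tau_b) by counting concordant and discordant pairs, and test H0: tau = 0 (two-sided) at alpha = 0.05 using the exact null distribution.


Step 1: Enumerate the 36 unordered pairs (i,j) with i<j and classify each by sign(x_j-x_i) * sign(y_j-y_i).
  (1,2):dx=+3,dy=+3->C; (1,3):dx=+4,dy=+9->C; (1,4):dx=+8,dy=+15->C; (1,5):dx=+9,dy=+16->C
  (1,6):dx=+5,dy=+10->C; (1,7):dx=+7,dy=+12->C; (1,8):dx=+2,dy=+4->C; (1,9):dx=+1,dy=+6->C
  (2,3):dx=+1,dy=+6->C; (2,4):dx=+5,dy=+12->C; (2,5):dx=+6,dy=+13->C; (2,6):dx=+2,dy=+7->C
  (2,7):dx=+4,dy=+9->C; (2,8):dx=-1,dy=+1->D; (2,9):dx=-2,dy=+3->D; (3,4):dx=+4,dy=+6->C
  (3,5):dx=+5,dy=+7->C; (3,6):dx=+1,dy=+1->C; (3,7):dx=+3,dy=+3->C; (3,8):dx=-2,dy=-5->C
  (3,9):dx=-3,dy=-3->C; (4,5):dx=+1,dy=+1->C; (4,6):dx=-3,dy=-5->C; (4,7):dx=-1,dy=-3->C
  (4,8):dx=-6,dy=-11->C; (4,9):dx=-7,dy=-9->C; (5,6):dx=-4,dy=-6->C; (5,7):dx=-2,dy=-4->C
  (5,8):dx=-7,dy=-12->C; (5,9):dx=-8,dy=-10->C; (6,7):dx=+2,dy=+2->C; (6,8):dx=-3,dy=-6->C
  (6,9):dx=-4,dy=-4->C; (7,8):dx=-5,dy=-8->C; (7,9):dx=-6,dy=-6->C; (8,9):dx=-1,dy=+2->D
Step 2: C = 33, D = 3, total pairs = 36.
Step 3: tau = (C - D)/(n(n-1)/2) = (33 - 3)/36 = 0.833333.
Step 4: Exact two-sided p-value (enumerate n! = 362880 permutations of y under H0): p = 0.000854.
Step 5: alpha = 0.05. reject H0.

tau_b = 0.8333 (C=33, D=3), p = 0.000854, reject H0.


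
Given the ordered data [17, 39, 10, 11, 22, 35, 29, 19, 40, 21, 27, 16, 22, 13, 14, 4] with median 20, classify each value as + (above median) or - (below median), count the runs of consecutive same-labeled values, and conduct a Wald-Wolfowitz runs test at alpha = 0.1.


Step 1: Compute median = 20; label A = above, B = below.
Labels in order: BABBAAABAAABABBB  (n_A = 8, n_B = 8)
Step 2: Count runs R = 9.
Step 3: Under H0 (random ordering), E[R] = 2*n_A*n_B/(n_A+n_B) + 1 = 2*8*8/16 + 1 = 9.0000.
        Var[R] = 2*n_A*n_B*(2*n_A*n_B - n_A - n_B) / ((n_A+n_B)^2 * (n_A+n_B-1)) = 14336/3840 = 3.7333.
        SD[R] = 1.9322.
Step 4: R = E[R], so z = 0 with no continuity correction.
Step 5: Two-sided p-value via normal approximation = 2*(1 - Phi(|z|)) = 1.000000.
Step 6: alpha = 0.1. fail to reject H0.

R = 9, z = 0.0000, p = 1.000000, fail to reject H0.


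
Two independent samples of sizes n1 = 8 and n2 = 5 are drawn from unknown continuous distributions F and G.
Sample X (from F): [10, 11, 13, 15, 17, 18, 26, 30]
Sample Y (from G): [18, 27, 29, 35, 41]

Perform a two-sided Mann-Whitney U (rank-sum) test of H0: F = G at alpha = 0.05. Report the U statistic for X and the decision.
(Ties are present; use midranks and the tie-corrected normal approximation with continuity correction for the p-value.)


Step 1: Combine and sort all 13 observations; assign midranks.
sorted (value, group): (10,X), (11,X), (13,X), (15,X), (17,X), (18,X), (18,Y), (26,X), (27,Y), (29,Y), (30,X), (35,Y), (41,Y)
ranks: 10->1, 11->2, 13->3, 15->4, 17->5, 18->6.5, 18->6.5, 26->8, 27->9, 29->10, 30->11, 35->12, 41->13
Step 2: Rank sum for X: R1 = 1 + 2 + 3 + 4 + 5 + 6.5 + 8 + 11 = 40.5.
Step 3: U_X = R1 - n1(n1+1)/2 = 40.5 - 8*9/2 = 40.5 - 36 = 4.5.
       U_Y = n1*n2 - U_X = 40 - 4.5 = 35.5.
Step 4: Ties are present, so use the tie-corrected normal approximation (with continuity correction) for the p-value.
Step 5: p-value = 0.027892; compare to alpha = 0.05. reject H0.

U_X = 4.5, p = 0.027892, reject H0 at alpha = 0.05.


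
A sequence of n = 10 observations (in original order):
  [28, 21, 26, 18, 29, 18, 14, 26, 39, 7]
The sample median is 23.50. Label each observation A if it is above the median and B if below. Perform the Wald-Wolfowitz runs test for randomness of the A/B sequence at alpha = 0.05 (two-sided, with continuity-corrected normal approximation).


Step 1: Compute median = 23.50; label A = above, B = below.
Labels in order: ABABABBAAB  (n_A = 5, n_B = 5)
Step 2: Count runs R = 8.
Step 3: Under H0 (random ordering), E[R] = 2*n_A*n_B/(n_A+n_B) + 1 = 2*5*5/10 + 1 = 6.0000.
        Var[R] = 2*n_A*n_B*(2*n_A*n_B - n_A - n_B) / ((n_A+n_B)^2 * (n_A+n_B-1)) = 2000/900 = 2.2222.
        SD[R] = 1.4907.
Step 4: Continuity-corrected z = (R - 0.5 - E[R]) / SD[R] = (8 - 0.5 - 6.0000) / 1.4907 = 1.0062.
Step 5: Two-sided p-value via normal approximation = 2*(1 - Phi(|z|)) = 0.314305.
Step 6: alpha = 0.05. fail to reject H0.

R = 8, z = 1.0062, p = 0.314305, fail to reject H0.


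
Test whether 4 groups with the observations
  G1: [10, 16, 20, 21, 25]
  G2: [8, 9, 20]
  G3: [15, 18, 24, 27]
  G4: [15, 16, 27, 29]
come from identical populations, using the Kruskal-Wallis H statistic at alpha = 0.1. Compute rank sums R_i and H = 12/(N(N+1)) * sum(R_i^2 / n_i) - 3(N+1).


Step 1: Combine all N = 16 observations and assign midranks.
sorted (value, group, rank): (8,G2,1), (9,G2,2), (10,G1,3), (15,G3,4.5), (15,G4,4.5), (16,G1,6.5), (16,G4,6.5), (18,G3,8), (20,G1,9.5), (20,G2,9.5), (21,G1,11), (24,G3,12), (25,G1,13), (27,G3,14.5), (27,G4,14.5), (29,G4,16)
Step 2: Sum ranks within each group.
R_1 = 43 (n_1 = 5)
R_2 = 12.5 (n_2 = 3)
R_3 = 39 (n_3 = 4)
R_4 = 41.5 (n_4 = 4)
Step 3: H = 12/(N(N+1)) * sum(R_i^2/n_i) - 3(N+1)
     = 12/(16*17) * (43^2/5 + 12.5^2/3 + 39^2/4 + 41.5^2/4) - 3*17
     = 0.044118 * 1232.7 - 51
     = 3.383640.
Step 4: Ties present; correction factor C = 1 - 24/(16^3 - 16) = 0.994118. Corrected H = 3.383640 / 0.994118 = 3.403661.
Step 5: Under H0, H ~ chi^2(3); p-value = 0.333474.
Step 6: alpha = 0.1. fail to reject H0.

H = 3.4037, df = 3, p = 0.333474, fail to reject H0.


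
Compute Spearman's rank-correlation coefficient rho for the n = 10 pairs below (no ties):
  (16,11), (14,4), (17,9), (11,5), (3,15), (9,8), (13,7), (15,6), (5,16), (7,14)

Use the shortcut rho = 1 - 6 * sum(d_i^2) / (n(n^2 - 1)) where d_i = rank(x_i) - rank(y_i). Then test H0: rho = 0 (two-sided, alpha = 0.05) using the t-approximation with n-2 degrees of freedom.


Step 1: Rank x and y separately (midranks; no ties here).
rank(x): 16->9, 14->7, 17->10, 11->5, 3->1, 9->4, 13->6, 15->8, 5->2, 7->3
rank(y): 11->7, 4->1, 9->6, 5->2, 15->9, 8->5, 7->4, 6->3, 16->10, 14->8
Step 2: d_i = R_x(i) - R_y(i); compute d_i^2.
  (9-7)^2=4, (7-1)^2=36, (10-6)^2=16, (5-2)^2=9, (1-9)^2=64, (4-5)^2=1, (6-4)^2=4, (8-3)^2=25, (2-10)^2=64, (3-8)^2=25
sum(d^2) = 248.
Step 3: rho = 1 - 6*248 / (10*(10^2 - 1)) = 1 - 1488/990 = -0.503030.
Step 4: Under H0, t = rho * sqrt((n-2)/(1-rho^2)) = -1.6462 ~ t(8).
Step 5: Two-sided p-value from the t-distribution with 8 df = 0.138334.
Step 6: alpha = 0.05. fail to reject H0.

rho = -0.5030, p = 0.138334, fail to reject H0 at alpha = 0.05.


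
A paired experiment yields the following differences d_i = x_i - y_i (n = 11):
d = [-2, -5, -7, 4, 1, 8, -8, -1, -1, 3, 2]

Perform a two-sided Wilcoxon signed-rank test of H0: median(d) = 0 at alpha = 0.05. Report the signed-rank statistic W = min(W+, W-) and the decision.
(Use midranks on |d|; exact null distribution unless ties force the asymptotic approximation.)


Step 1: Drop any zero differences (none here) and take |d_i|.
|d| = [2, 5, 7, 4, 1, 8, 8, 1, 1, 3, 2]
Step 2: Midrank |d_i| (ties get averaged ranks).
ranks: |2|->4.5, |5|->8, |7|->9, |4|->7, |1|->2, |8|->10.5, |8|->10.5, |1|->2, |1|->2, |3|->6, |2|->4.5
Step 3: Attach original signs; sum ranks with positive sign and with negative sign.
W+ = 7 + 2 + 10.5 + 6 + 4.5 = 30
W- = 4.5 + 8 + 9 + 10.5 + 2 + 2 = 36
(Check: W+ + W- = 66 should equal n(n+1)/2 = 66.)
Step 4: Test statistic W = min(W+, W-) = 30.
Step 5: Ties in |d|, so use the tie-corrected normal approximation.
        E[W] = n(n+1)/4 = 11*12/4 = 33.
        Tie groups: |d|=1 (t=3), |d|=2 (t=2), |d|=8 (t=2); sum(t^3 - t) = 36.
        Var[W] = n(n+1)(2n+1)/24 - sum(t^3-t)/48 = 3036/24 - 36/48 = 125.75.
        z = (W - E[W]) / sqrt(Var[W]) = (30 - 33) / 11.2138 = -0.2675.
        Two-sided p = 2*Phi(z) = 0.789064.
Step 6: alpha = 0.05. fail to reject H0.

W+ = 30, W- = 36, W = min = 30, p = 0.789064, fail to reject H0.


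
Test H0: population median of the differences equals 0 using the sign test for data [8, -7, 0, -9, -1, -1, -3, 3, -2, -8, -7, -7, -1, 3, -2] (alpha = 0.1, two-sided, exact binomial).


Step 1: Discard zero differences. Original n = 15; n_eff = number of nonzero differences = 14.
Nonzero differences (with sign): +8, -7, -9, -1, -1, -3, +3, -2, -8, -7, -7, -1, +3, -2
Step 2: Count signs: positive = 3, negative = 11.
Step 3: Under H0: P(positive) = 0.5, so the number of positives S ~ Bin(14, 0.5).
Step 4: Two-sided exact p-value = sum of Bin(14,0.5) probabilities at or below the observed probability = 0.057373.
Step 5: alpha = 0.1. reject H0.

n_eff = 14, pos = 3, neg = 11, p = 0.057373, reject H0.


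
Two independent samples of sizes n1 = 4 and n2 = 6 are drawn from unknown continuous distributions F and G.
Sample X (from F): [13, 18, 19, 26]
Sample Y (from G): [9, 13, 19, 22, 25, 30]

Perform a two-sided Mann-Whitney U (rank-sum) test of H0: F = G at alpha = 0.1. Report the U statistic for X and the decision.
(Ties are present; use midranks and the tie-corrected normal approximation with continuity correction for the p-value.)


Step 1: Combine and sort all 10 observations; assign midranks.
sorted (value, group): (9,Y), (13,X), (13,Y), (18,X), (19,X), (19,Y), (22,Y), (25,Y), (26,X), (30,Y)
ranks: 9->1, 13->2.5, 13->2.5, 18->4, 19->5.5, 19->5.5, 22->7, 25->8, 26->9, 30->10
Step 2: Rank sum for X: R1 = 2.5 + 4 + 5.5 + 9 = 21.
Step 3: U_X = R1 - n1(n1+1)/2 = 21 - 4*5/2 = 21 - 10 = 11.
       U_Y = n1*n2 - U_X = 24 - 11 = 13.
Step 4: Ties are present, so use the tie-corrected normal approximation (with continuity correction) for the p-value.
Step 5: p-value = 0.914589; compare to alpha = 0.1. fail to reject H0.

U_X = 11, p = 0.914589, fail to reject H0 at alpha = 0.1.


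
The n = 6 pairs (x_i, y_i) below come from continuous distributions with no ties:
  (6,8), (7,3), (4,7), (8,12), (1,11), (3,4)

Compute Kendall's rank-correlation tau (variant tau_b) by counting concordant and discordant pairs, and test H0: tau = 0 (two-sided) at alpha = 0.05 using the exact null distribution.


Step 1: Enumerate the 15 unordered pairs (i,j) with i<j and classify each by sign(x_j-x_i) * sign(y_j-y_i).
  (1,2):dx=+1,dy=-5->D; (1,3):dx=-2,dy=-1->C; (1,4):dx=+2,dy=+4->C; (1,5):dx=-5,dy=+3->D
  (1,6):dx=-3,dy=-4->C; (2,3):dx=-3,dy=+4->D; (2,4):dx=+1,dy=+9->C; (2,5):dx=-6,dy=+8->D
  (2,6):dx=-4,dy=+1->D; (3,4):dx=+4,dy=+5->C; (3,5):dx=-3,dy=+4->D; (3,6):dx=-1,dy=-3->C
  (4,5):dx=-7,dy=-1->C; (4,6):dx=-5,dy=-8->C; (5,6):dx=+2,dy=-7->D
Step 2: C = 8, D = 7, total pairs = 15.
Step 3: tau = (C - D)/(n(n-1)/2) = (8 - 7)/15 = 0.066667.
Step 4: Exact two-sided p-value (enumerate n! = 720 permutations of y under H0): p = 1.000000.
Step 5: alpha = 0.05. fail to reject H0.

tau_b = 0.0667 (C=8, D=7), p = 1.000000, fail to reject H0.


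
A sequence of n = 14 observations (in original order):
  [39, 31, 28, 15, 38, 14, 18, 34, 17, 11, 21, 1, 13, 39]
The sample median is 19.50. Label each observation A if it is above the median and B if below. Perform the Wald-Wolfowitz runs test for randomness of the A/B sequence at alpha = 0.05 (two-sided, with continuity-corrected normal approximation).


Step 1: Compute median = 19.50; label A = above, B = below.
Labels in order: AAABABBABBABBA  (n_A = 7, n_B = 7)
Step 2: Count runs R = 9.
Step 3: Under H0 (random ordering), E[R] = 2*n_A*n_B/(n_A+n_B) + 1 = 2*7*7/14 + 1 = 8.0000.
        Var[R] = 2*n_A*n_B*(2*n_A*n_B - n_A - n_B) / ((n_A+n_B)^2 * (n_A+n_B-1)) = 8232/2548 = 3.2308.
        SD[R] = 1.7974.
Step 4: Continuity-corrected z = (R - 0.5 - E[R]) / SD[R] = (9 - 0.5 - 8.0000) / 1.7974 = 0.2782.
Step 5: Two-sided p-value via normal approximation = 2*(1 - Phi(|z|)) = 0.780879.
Step 6: alpha = 0.05. fail to reject H0.

R = 9, z = 0.2782, p = 0.780879, fail to reject H0.
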